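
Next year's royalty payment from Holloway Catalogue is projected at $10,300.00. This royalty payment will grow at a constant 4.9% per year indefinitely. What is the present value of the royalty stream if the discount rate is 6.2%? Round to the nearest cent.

Growing perpetuity: P = D₁ / (r − g) = $10,300.0000 / (0.062 − 0.049) = $792,307.69

$792307.69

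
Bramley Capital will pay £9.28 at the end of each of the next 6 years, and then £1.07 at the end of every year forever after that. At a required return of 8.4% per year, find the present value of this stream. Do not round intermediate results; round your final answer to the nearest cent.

£50.24

PV of 6-year annuity: £9.28 × [1 − (1+0.084)^−6] / 0.084 = 42.38468
Perpetuity value at year 6: £1.07 / 0.084 = 12.73810
PV of perpetuity: 12.73810 / (1+0.084)^6 = 7.85107
Total PV = 42.38468 + 7.85107 = 50.23574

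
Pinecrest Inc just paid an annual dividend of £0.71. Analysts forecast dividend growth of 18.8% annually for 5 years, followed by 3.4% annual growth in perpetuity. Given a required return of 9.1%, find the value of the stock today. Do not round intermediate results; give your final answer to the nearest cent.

£24.33

D_1 = 0.84348
D_2 = 1.00205
D_3 = 1.19044
D_4 = 1.41424
D_5 = 1.68012
Terminal value at year 5: TV = D_5×(1+g_2)/(r−g_2) = 1.73725/0.057 = 30.47798
P_0 = D_1/(1+r)^1 + D_2/(1+r)^2 + D_3/(1+r)^3 + D_4/(1+r)^4 + D_5/(1+r)^5 + TV/(1+r)^5
    = 0.77313 + 0.84186 + 0.91671 + 0.99822 + 1.08697 + 19.71798 = 24.33487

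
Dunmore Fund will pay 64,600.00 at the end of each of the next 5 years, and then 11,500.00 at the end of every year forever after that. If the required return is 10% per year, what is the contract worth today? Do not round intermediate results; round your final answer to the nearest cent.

PV of 5-year annuity: 64,600.00 × [1 − (1+0.1)^−5] / 0.1 = 244884.82530
Perpetuity value at year 5: 11,500.00 / 0.1 = 115000.00000
PV of perpetuity: 115000.00000 / (1+0.1)^5 = 71405.95215
Total PV = 244884.82530 + 71405.95215 = 316290.77746

316290.78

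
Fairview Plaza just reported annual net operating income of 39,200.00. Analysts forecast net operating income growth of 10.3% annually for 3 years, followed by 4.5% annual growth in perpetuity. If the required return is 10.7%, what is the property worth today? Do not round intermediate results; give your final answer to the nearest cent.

770325.54

D_1 = 43237.60000
D_2 = 47691.07280
D_3 = 52603.25330
Terminal value at year 3: TV = D_3×(1+g_2)/(r−g_2) = 54970.39970/0.062 = 886619.34995
P_0 = D_1/(1+r)^1 + D_2/(1+r)^2 + D_3/(1+r)^3 + TV/(1+r)^3
    = 39058.35592 + 38917.22365 + 38776.60134 + 653573.36127 = 770325.54217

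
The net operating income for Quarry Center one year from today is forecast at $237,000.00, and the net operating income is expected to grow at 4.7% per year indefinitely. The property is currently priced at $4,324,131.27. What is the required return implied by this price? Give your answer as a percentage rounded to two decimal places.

P = D₁/(r − g) ⇒ r = D₁/P + g = $237,000.0000/$4,324,131.27 + 0.047 = 0.054809 + 0.047 = 0.101809

10.18%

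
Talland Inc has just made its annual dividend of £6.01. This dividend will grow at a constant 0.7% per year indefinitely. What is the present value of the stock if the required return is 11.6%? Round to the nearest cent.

£55.52

D₁ = D₀ × (1 + g) = £6.01 × 1.007 = £6.0521
Growing perpetuity: P = D₁ / (r − g) = £6.0521 / (0.116 − 0.007) = £55.52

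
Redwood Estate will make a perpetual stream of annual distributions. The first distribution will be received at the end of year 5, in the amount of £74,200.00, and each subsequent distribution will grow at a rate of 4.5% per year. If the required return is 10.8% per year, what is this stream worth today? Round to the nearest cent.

Value at end of year 4: C₁ / (r − g) = £74,200.00 / (0.108 − 0.045) = £1,177,777.7778
Discount to today: PV = £1,177,777.7778 / (1 + 0.108)^4 = £1,177,777.7778 / 1.507159 = £781,455.61

£781455.61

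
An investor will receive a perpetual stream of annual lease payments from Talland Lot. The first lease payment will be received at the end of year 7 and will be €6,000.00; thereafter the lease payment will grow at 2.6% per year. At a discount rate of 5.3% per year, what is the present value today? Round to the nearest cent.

Value at end of year 6: C₁ / (r − g) = €6,000.00 / (0.053 − 0.026) = €222,222.2222
Discount to today: PV = €222,222.2222 / (1 + 0.053)^6 = €222,222.2222 / 1.363233 = €163,011.13

€163011.13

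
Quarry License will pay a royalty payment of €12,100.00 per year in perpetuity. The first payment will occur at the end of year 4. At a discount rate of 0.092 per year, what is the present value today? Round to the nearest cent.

€101001.92

Value at end of year 3: C / r = €12,100.00 / 0.092 = €131,521.7391
Discount to today: PV = €131,521.7391 / (1 + 0.092)^3 = €131,521.7391 / 1.302171 = €101,001.92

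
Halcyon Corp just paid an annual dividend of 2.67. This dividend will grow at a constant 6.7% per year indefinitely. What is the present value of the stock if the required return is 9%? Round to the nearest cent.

123.86

D₁ = D₀ × (1 + g) = 2.67 × 1.067 = 2.8489
Growing perpetuity: P = D₁ / (r − g) = 2.8489 / (0.09 − 0.067) = 123.86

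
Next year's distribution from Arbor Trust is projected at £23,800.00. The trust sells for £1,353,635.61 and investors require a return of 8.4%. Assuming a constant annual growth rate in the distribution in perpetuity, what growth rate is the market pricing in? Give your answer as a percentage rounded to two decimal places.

6.64%

P = D₁/(r−g) ⇒ g = r − D₁/P = 0.084 − £23,800.00/£1,353,635.61 = 0.066418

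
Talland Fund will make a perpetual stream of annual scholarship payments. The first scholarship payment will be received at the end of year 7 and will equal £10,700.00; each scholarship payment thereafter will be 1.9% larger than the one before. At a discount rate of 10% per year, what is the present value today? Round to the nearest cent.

Value at end of year 6: C₁ / (r − g) = £10,700.00 / (0.1 − 0.019) = £132,098.7654
Discount to today: PV = £132,098.7654 / (1 + 0.1)^6 = £132,098.7654 / 1.771561 = £74,566.31

£74566.31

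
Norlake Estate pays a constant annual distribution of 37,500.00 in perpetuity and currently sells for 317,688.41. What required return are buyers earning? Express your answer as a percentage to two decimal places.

11.80%

P = C/r ⇒ r = C/P = 37,500.00/317,688.41 = 0.118040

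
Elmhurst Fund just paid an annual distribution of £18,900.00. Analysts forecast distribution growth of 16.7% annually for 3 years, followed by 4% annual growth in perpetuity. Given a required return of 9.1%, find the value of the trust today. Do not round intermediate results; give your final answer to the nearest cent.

D_1 = 22056.30000
D_2 = 25739.70210
D_3 = 30038.23235
Terminal value at year 3: TV = D_3×(1+g_2)/(r−g_2) = 31239.76164/0.051 = 612544.34598
P_0 = D_1/(1+r)^1 + D_2/(1+r)^2 + D_3/(1+r)^3 + TV/(1+r)^3
    = 20216.59028 + 21624.89538 + 23131.30423 + 471697.18422 = 536669.97411

£536669.97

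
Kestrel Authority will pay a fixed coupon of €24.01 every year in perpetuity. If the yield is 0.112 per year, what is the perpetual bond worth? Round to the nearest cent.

Level perpetuity: PV = C / r = €24.01 / 0.112 = €214.38

€214.38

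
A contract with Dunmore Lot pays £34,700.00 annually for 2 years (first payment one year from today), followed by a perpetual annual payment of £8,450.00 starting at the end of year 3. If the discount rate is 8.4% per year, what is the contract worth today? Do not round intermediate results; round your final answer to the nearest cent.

PV of 2-year annuity: £34,700.00 × [1 − (1+0.084)^−2] / 0.084 = 61541.57759
Perpetuity value at year 2: £8,450.00 / 0.084 = 100595.23810
PV of perpetuity: 100595.23810 / (1+0.084)^2 = 85608.88851
Total PV = 61541.57759 + 85608.88851 = 147150.46610

£147150.47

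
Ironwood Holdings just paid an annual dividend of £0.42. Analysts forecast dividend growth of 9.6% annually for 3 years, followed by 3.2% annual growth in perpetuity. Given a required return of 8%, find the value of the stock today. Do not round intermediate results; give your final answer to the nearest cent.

D_1 = 0.46032
D_2 = 0.50451
D_3 = 0.55294
Terminal value at year 3: TV = D_3×(1+g_2)/(r−g_2) = 0.57064/0.048 = 11.88829
P_0 = D_1/(1+r)^1 + D_2/(1+r)^2 + D_3/(1+r)^3 + TV/(1+r)^3
    = 0.42622 + 0.43254 + 0.43894 + 9.43731 = 10.73501

£10.74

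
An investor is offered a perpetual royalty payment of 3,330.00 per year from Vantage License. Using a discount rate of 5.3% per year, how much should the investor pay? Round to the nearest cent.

62830.19

Level perpetuity: PV = C / r = 3,330.00 / 0.053 = 62,830.19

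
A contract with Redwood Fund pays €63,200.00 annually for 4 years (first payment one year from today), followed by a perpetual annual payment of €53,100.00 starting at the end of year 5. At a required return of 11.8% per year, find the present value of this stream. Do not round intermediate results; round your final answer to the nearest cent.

€480806.90

PV of 4-year annuity: €63,200.00 × [1 − (1+0.118)^−4] / 0.118 = 192771.87351
Perpetuity value at year 4: €53,100.00 / 0.118 = 450000.00000
PV of perpetuity: 450000.00000 / (1+0.118)^4 = 288035.02399
Total PV = 192771.87351 + 288035.02399 = 480806.89751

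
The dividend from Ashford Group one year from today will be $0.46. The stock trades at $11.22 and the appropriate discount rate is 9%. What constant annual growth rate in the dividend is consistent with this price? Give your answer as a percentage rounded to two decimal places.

P = D₁/(r−g) ⇒ g = r − D₁/P = 0.09 − $0.46/$11.22 = 0.049002

4.90%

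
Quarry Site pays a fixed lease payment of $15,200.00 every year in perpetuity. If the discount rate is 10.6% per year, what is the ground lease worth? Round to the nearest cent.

$143396.23

Level perpetuity: PV = C / r = $15,200.00 / 0.106 = $143,396.23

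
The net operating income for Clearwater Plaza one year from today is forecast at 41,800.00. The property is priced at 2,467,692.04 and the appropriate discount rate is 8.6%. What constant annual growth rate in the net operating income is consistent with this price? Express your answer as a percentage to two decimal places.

P = D₁/(r−g) ⇒ g = r − D₁/P = 0.086 − 41,800.00/2,467,692.04 = 0.069061

6.91%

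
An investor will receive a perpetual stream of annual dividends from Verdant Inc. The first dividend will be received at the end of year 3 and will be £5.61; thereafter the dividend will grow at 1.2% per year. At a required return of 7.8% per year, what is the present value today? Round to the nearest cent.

£73.14

Value at end of year 2: C₁ / (r − g) = £5.61 / (0.078 − 0.012) = £85.0000
Discount to today: PV = £85.0000 / (1 + 0.078)^2 = £85.0000 / 1.162084 = £73.14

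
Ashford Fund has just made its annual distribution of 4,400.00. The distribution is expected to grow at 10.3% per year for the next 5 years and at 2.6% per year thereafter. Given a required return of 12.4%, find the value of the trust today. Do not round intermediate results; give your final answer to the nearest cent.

D_1 = 4853.20000
D_2 = 5353.07960
D_3 = 5904.44680
D_4 = 6512.60482
D_5 = 7183.40312
Terminal value at year 5: TV = D_5×(1+g_2)/(r−g_2) = 7370.17160/0.098 = 75205.83262
P_0 = D_1/(1+r)^1 + D_2/(1+r)^2 + D_3/(1+r)^3 + D_4/(1+r)^4 + D_5/(1+r)^5 + TV/(1+r)^5
    = 4317.79359 + 4237.12307 + 4157.95974 + 4080.27544 + 4004.04254 + 41919.87390 = 62717.06829

62717.07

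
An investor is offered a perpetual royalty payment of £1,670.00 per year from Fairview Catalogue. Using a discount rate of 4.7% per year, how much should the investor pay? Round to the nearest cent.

£35531.91

Level perpetuity: PV = C / r = £1,670.00 / 0.047 = £35,531.91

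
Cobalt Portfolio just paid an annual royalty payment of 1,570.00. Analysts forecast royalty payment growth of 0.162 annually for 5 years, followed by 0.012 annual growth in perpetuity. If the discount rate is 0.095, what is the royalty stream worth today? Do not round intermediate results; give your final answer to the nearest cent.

D_1 = 1824.34000
D_2 = 2119.88308
D_3 = 2463.30414
D_4 = 2862.35941
D_5 = 3326.06163
Terminal value at year 5: TV = D_5×(1+g_2)/(r−g_2) = 3365.97437/0.083 = 40553.90811
P_0 = D_1/(1+r)^1 + D_2/(1+r)^2 + D_3/(1+r)^3 + D_4/(1+r)^4 + D_5/(1+r)^5 + TV/(1+r)^5
    = 1666.06393 + 1768.00574 + 1876.18508 + 1990.98362 + 2112.80637 + 25760.96437 = 35175.00911

35175.01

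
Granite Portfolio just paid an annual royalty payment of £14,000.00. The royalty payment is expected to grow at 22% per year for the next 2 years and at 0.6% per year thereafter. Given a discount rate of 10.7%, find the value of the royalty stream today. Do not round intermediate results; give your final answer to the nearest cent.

£201800.25

D_1 = 17080.00000
D_2 = 20837.60000
Terminal value at year 2: TV = D_2×(1+g_2)/(r−g_2) = 20962.62560/0.101 = 207550.74851
P_0 = D_1/(1+r)^1 + D_2/(1+r)^2 + TV/(1+r)^2
    = 15429.08762 + 17004.05321 + 169367.10423 = 201800.24507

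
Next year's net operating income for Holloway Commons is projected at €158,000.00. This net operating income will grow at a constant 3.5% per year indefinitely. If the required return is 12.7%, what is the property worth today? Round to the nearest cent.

€1717391.30

Growing perpetuity: P = D₁ / (r − g) = €158,000.0000 / (0.127 − 0.035) = €1,717,391.30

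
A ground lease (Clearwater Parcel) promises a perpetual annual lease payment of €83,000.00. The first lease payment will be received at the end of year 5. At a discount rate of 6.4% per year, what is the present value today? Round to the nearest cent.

Value at end of year 4: C / r = €83,000.00 / 0.064 = €1,296,875.0000
Discount to today: PV = €1,296,875.0000 / (1 + 0.064)^4 = €1,296,875.0000 / 1.281641 = €1,011,886.04

€1011886.04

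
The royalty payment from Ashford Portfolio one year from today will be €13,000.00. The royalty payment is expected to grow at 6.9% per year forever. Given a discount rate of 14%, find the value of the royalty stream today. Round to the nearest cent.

Growing perpetuity: P = D₁ / (r − g) = €13,000.0000 / (0.14 − 0.069) = €183,098.59

€183098.59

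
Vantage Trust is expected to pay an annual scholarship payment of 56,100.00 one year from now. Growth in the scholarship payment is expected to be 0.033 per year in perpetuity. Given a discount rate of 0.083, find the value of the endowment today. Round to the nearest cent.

Growing perpetuity: P = D₁ / (r − g) = 56,100.0000 / (0.083 − 0.033) = 1,122,000.00

1122000.00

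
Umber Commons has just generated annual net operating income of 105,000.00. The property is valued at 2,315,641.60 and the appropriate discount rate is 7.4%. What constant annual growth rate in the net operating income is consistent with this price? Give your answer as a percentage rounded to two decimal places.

2.74%

P = D₀(1+g)/(r−g) ⇒ P(r−g) = D₀(1+g) ⇒ g(P+D₀) = P·r − D₀
g = (P·r − D₀)/(P + D₀) = (2,315,641.60×0.074 − 105,000.00) / (2,315,641.60 + 105,000.00) = 0.027413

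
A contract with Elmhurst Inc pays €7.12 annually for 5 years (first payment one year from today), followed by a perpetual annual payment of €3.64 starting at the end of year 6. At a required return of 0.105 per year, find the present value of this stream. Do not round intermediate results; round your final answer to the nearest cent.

PV of 5-year annuity: €7.12 × [1 − (1+0.105)^−5] / 0.105 = 26.64915
Perpetuity value at year 5: €3.64 / 0.105 = 34.66667
PV of perpetuity: 34.66667 / (1+0.105)^5 = 21.04266
Total PV = 26.64915 + 21.04266 = 47.69181

€47.69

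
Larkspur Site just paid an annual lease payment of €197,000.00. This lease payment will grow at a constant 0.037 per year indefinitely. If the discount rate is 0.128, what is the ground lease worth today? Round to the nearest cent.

D₁ = D₀ × (1 + g) = €197,000.00 × 1.037 = €204,289.0000
Growing perpetuity: P = D₁ / (r − g) = €204,289.0000 / (0.128 − 0.037) = €2,244,934.07

€2244934.07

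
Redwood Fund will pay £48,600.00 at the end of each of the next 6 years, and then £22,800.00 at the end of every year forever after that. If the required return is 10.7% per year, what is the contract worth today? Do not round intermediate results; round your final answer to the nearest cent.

PV of 6-year annuity: £48,600.00 × [1 − (1+0.107)^−6] / 0.107 = 207393.32615
Perpetuity value at year 6: £22,800.00 / 0.107 = 213084.11215
PV of perpetuity: 213084.11215 / (1+0.107)^6 = 115788.47766
Total PV = 207393.32615 + 115788.47766 = 323181.80381

£323181.80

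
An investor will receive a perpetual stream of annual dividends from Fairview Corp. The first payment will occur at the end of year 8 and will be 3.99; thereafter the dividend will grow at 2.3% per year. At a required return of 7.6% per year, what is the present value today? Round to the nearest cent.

Value at end of year 7: C₁ / (r − g) = 3.99 / (0.076 − 0.023) = 75.2830
Discount to today: PV = 75.2830 / (1 + 0.076)^7 = 75.2830 / 1.669882 = 45.08

45.08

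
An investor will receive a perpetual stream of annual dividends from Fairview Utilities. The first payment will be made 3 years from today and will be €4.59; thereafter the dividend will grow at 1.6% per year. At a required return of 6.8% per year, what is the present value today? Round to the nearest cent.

€77.39

Value at end of year 2: C₁ / (r − g) = €4.59 / (0.068 − 0.016) = €88.2692
Discount to today: PV = €88.2692 / (1 + 0.068)^2 = €88.2692 / 1.140624 = €77.39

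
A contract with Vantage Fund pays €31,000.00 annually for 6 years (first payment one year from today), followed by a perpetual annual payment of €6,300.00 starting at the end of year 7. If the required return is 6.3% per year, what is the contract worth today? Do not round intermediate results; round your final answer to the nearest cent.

€220321.46

PV of 6-year annuity: €31,000.00 × [1 − (1+0.063)^−6] / 0.063 = 151010.74086
Perpetuity value at year 6: €6,300.00 / 0.063 = 100000.00000
PV of perpetuity: 100000.00000 / (1+0.063)^6 = 69310.72040
Total PV = 151010.74086 + 69310.72040 = 220321.46127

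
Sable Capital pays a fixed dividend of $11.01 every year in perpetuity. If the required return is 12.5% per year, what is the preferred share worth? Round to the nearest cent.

$88.08

Level perpetuity: PV = C / r = $11.01 / 0.125 = $88.08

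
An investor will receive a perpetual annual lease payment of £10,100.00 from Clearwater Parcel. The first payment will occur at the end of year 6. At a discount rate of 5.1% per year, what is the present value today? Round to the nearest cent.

£154432.11

Value at end of year 5: C / r = £10,100.00 / 0.051 = £198,039.2157
Discount to today: PV = £198,039.2157 / (1 + 0.051)^5 = £198,039.2157 / 1.282371 = £154,432.11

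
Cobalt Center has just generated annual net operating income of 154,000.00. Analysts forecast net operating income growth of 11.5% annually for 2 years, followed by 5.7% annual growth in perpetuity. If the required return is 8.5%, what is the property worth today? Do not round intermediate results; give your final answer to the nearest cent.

6460320.28

D_1 = 171710.00000
D_2 = 191456.65000
Terminal value at year 2: TV = D_2×(1+g_2)/(r−g_2) = 202369.67905/0.028 = 7227488.53750
P_0 = D_1/(1+r)^1 + D_2/(1+r)^2 + TV/(1+r)^2
    = 158258.06452 + 162633.86354 + 6139428.34845 = 6460320.27650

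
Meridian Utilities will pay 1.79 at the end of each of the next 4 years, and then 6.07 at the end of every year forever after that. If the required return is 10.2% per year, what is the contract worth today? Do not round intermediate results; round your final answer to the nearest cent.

46.00

PV of 4-year annuity: 1.79 × [1 − (1+0.102)^−4] / 0.102 = 5.64958
Perpetuity value at year 4: 6.07 / 0.102 = 59.50980
PV of perpetuity: 59.50980 / (1+0.102)^4 = 40.35173
Total PV = 5.64958 + 40.35173 = 46.00131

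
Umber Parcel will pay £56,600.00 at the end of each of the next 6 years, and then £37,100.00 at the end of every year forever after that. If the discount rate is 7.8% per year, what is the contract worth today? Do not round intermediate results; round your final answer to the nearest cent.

£566336.75

PV of 6-year annuity: £56,600.00 × [1 − (1+0.078)^−6] / 0.078 = 263250.14166
Perpetuity value at year 6: £37,100.00 / 0.078 = 475641.02564
PV of perpetuity: 475641.02564 / (1+0.078)^6 = 303086.60416
Total PV = 263250.14166 + 303086.60416 = 566336.74583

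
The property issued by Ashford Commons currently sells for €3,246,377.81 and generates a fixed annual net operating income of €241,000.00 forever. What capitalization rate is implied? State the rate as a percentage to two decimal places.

P = C/r ⇒ r = C/P = €241,000.00/€3,246,377.81 = 0.074237

7.42%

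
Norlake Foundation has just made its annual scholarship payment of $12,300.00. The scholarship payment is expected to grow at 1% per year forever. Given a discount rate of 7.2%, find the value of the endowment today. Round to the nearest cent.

$200370.97

D₁ = D₀ × (1 + g) = $12,300.00 × 1.01 = $12,423.0000
Growing perpetuity: P = D₁ / (r − g) = $12,423.0000 / (0.072 − 0.01) = $200,370.97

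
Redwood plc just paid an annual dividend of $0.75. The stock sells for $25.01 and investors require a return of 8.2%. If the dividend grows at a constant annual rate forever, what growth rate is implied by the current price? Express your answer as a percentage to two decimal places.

P = D₀(1+g)/(r−g) ⇒ P(r−g) = D₀(1+g) ⇒ g(P+D₀) = P·r − D₀
g = (P·r − D₀)/(P + D₀) = ($25.01×0.082 − $0.75) / ($25.01 + $0.75) = 0.050498

5.05%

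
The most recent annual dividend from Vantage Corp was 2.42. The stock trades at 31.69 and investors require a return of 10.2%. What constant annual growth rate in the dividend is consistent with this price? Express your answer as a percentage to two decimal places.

2.38%

P = D₀(1+g)/(r−g) ⇒ P(r−g) = D₀(1+g) ⇒ g(P+D₀) = P·r − D₀
g = (P·r − D₀)/(P + D₀) = (31.69×0.102 − 2.42) / (31.69 + 2.42) = 0.023816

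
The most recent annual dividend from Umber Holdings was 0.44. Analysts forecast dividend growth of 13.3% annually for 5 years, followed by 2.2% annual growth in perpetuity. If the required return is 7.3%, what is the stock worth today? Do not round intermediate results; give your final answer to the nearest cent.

D_1 = 0.49852
D_2 = 0.56482
D_3 = 0.63994
D_4 = 0.72506
D_5 = 0.82149
Terminal value at year 5: TV = D_5×(1+g_2)/(r−g_2) = 0.83956/0.051 = 16.46201
P_0 = D_1/(1+r)^1 + D_2/(1+r)^2 + D_3/(1+r)^3 + D_4/(1+r)^4 + D_5/(1+r)^5 + TV/(1+r)^5
    = 0.46460 + 0.49058 + 0.51802 + 0.54698 + 0.57757 + 11.57402 = 14.17178

14.17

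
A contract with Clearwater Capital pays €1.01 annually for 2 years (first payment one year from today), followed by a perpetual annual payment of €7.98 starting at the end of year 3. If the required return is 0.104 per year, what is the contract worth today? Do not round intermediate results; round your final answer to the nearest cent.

€64.70

PV of 2-year annuity: €1.01 × [1 − (1+0.104)^−2] / 0.104 = 1.74353
Perpetuity value at year 2: €7.98 / 0.104 = 76.73077
PV of perpetuity: 76.73077 / (1+0.104)^2 = 62.95517
Total PV = 1.74353 + 62.95517 = 64.69870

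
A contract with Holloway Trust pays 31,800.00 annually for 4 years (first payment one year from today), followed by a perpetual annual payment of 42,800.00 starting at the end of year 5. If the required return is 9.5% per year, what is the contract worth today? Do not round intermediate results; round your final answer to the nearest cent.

415277.02

PV of 4-year annuity: 31,800.00 × [1 − (1+0.095)^−4] / 0.095 = 101902.49965
Perpetuity value at year 4: 42,800.00 / 0.095 = 450526.31579
PV of perpetuity: 450526.31579 / (1+0.095)^4 = 313374.52380
Total PV = 101902.49965 + 313374.52380 = 415277.02346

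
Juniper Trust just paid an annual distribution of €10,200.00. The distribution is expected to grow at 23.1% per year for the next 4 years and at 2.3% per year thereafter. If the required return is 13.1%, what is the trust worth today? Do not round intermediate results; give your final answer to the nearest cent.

D_1 = 12556.20000
D_2 = 15456.68220
D_3 = 19027.17579
D_4 = 23422.45340
Terminal value at year 4: TV = D_4×(1+g_2)/(r−g_2) = 23961.16982/0.108 = 221862.68355
P_0 = D_1/(1+r)^1 + D_2/(1+r)^2 + D_3/(1+r)^3 + D_4/(1+r)^4 + TV/(1+r)^4
    = 11101.85676 + 12083.45329 + 13151.83997 + 14314.69054 + 135591.92985 = 186243.77043

€186243.77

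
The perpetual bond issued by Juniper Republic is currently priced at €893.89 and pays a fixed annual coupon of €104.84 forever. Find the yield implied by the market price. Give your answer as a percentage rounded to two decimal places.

P = C/r ⇒ r = C/P = €104.84/€893.89 = 0.117285

11.73%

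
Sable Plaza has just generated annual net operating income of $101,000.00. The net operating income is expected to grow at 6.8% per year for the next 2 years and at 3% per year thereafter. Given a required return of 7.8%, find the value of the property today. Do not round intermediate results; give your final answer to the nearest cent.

$2326466.60

D_1 = 107868.00000
D_2 = 115203.02400
Terminal value at year 2: TV = D_2×(1+g_2)/(r−g_2) = 118659.11472/0.048 = 2472064.89000
P_0 = D_1/(1+r)^1 + D_2/(1+r)^2 + TV/(1+r)^2
    = 100063.07978 + 99134.85084 + 2127268.67421 = 2326466.60482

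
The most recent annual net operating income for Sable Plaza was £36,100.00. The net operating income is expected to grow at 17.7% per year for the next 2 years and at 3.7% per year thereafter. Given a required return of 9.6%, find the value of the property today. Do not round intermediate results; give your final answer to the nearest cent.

£812156.21

D_1 = 42489.70000
D_2 = 50010.37690
Terminal value at year 2: TV = D_2×(1+g_2)/(r−g_2) = 51860.76085/0.059 = 878995.94653
P_0 = D_1/(1+r)^1 + D_2/(1+r)^2 + TV/(1+r)^2
    = 38767.97445 + 41633.12585 + 731755.11026 = 812156.21057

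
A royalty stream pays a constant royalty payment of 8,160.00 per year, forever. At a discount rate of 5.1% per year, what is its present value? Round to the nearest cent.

160000.00

Level perpetuity: PV = C / r = 8,160.00 / 0.051 = 160,000.00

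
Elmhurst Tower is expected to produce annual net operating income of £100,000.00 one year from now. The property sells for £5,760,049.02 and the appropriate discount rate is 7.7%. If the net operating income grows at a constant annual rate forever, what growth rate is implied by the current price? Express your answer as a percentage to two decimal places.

P = D₁/(r−g) ⇒ g = r − D₁/P = 0.077 − £100,000.00/£5,760,049.02 = 0.059639

5.96%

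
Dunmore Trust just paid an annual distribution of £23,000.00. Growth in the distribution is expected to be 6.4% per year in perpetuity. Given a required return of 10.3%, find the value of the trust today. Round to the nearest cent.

D₁ = D₀ × (1 + g) = £23,000.00 × 1.064 = £24,472.0000
Growing perpetuity: P = D₁ / (r − g) = £24,472.0000 / (0.103 − 0.064) = £627,487.18

£627487.18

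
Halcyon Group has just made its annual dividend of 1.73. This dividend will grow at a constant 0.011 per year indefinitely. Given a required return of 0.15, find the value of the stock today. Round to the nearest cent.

12.58

D₁ = D₀ × (1 + g) = 1.73 × 1.011 = 1.7490
Growing perpetuity: P = D₁ / (r − g) = 1.7490 / (0.15 − 0.011) = 12.58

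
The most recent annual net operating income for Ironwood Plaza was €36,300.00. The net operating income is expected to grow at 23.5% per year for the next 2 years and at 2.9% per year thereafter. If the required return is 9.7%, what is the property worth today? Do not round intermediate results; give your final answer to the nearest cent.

D_1 = 44830.50000
D_2 = 55365.66750
Terminal value at year 2: TV = D_2×(1+g_2)/(r−g_2) = 56971.27186/0.068 = 837812.82143
P_0 = D_1/(1+r)^1 + D_2/(1+r)^2 + TV/(1+r)^2
    = 40866.45397 + 46007.35702 + 696199.56427 = 783073.37525

€783073.38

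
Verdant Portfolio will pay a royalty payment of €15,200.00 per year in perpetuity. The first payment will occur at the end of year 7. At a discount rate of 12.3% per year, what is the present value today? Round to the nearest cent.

€61611.24

Value at end of year 6: C / r = €15,200.00 / 0.123 = €123,577.2358
Discount to today: PV = €123,577.2358 / (1 + 0.123)^6 = €123,577.2358 / 2.005758 = €61,611.24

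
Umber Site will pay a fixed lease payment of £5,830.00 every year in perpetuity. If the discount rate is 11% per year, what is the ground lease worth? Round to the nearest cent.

£53000.00

Level perpetuity: PV = C / r = £5,830.00 / 0.11 = £53,000.00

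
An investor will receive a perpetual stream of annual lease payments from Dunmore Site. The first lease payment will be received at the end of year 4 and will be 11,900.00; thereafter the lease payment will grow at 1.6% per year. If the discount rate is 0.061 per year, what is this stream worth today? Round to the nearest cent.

221405.44

Value at end of year 3: C₁ / (r − g) = 11,900.00 / (0.061 − 0.016) = 264,444.4444
Discount to today: PV = 264,444.4444 / (1 + 0.061)^3 = 264,444.4444 / 1.194390 = 221,405.44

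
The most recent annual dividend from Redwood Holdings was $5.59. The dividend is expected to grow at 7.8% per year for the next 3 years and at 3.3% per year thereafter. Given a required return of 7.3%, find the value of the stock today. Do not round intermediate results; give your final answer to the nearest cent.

$163.32

D_1 = 6.02602
D_2 = 6.49605
D_3 = 7.00274
Terminal value at year 3: TV = D_3×(1+g_2)/(r−g_2) = 7.23383/0.04 = 180.84580
P_0 = D_1/(1+r)^1 + D_2/(1+r)^2 + D_3/(1+r)^3 + TV/(1+r)^3
    = 5.61605 + 5.64222 + 5.66851 + 146.38927 = 163.31605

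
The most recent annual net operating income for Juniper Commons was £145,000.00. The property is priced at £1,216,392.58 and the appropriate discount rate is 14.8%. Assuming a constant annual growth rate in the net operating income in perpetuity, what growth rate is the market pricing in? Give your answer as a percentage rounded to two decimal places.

P = D₀(1+g)/(r−g) ⇒ P(r−g) = D₀(1+g) ⇒ g(P+D₀) = P·r − D₀
g = (P·r − D₀)/(P + D₀) = (£1,216,392.58×0.148 − £145,000.00) / (£1,216,392.58 + £145,000.00) = 0.025728

2.57%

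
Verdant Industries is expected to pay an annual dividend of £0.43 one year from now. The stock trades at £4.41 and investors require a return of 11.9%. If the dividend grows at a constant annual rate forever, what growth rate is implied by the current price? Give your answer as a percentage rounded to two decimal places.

2.15%

P = D₁/(r−g) ⇒ g = r − D₁/P = 0.119 − £0.43/£4.41 = 0.021494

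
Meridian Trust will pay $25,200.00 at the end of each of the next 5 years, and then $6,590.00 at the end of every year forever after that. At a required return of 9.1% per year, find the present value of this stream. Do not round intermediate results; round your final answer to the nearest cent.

$144616.56

PV of 5-year annuity: $25,200.00 × [1 − (1+0.091)^−5] / 0.091 = 97765.41111
Perpetuity value at year 5: $6,590.00 / 0.091 = 72417.58242
PV of perpetuity: 72417.58242 / (1+0.091)^5 = 46851.15150
Total PV = 97765.41111 + 46851.15150 = 144616.56261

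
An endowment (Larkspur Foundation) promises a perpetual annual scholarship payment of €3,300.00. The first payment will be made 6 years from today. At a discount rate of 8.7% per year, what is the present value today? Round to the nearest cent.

€24994.64

Value at end of year 5: C / r = €3,300.00 / 0.087 = €37,931.0345
Discount to today: PV = €37,931.0345 / (1 + 0.087)^5 = €37,931.0345 / 1.517566 = €24,994.64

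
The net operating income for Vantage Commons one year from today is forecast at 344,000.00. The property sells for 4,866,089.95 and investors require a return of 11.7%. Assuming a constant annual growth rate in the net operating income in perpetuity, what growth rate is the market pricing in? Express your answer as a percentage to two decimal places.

4.63%

P = D₁/(r−g) ⇒ g = r − D₁/P = 0.117 − 344,000.00/4,866,089.95 = 0.046307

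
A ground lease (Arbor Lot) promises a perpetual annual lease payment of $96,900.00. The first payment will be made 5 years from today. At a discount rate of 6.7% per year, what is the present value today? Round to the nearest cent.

Value at end of year 4: C / r = $96,900.00 / 0.067 = $1,446,268.6567
Discount to today: PV = $1,446,268.6567 / (1 + 0.067)^4 = $1,446,268.6567 / 1.296157 = $1,115,812.69

$1115812.69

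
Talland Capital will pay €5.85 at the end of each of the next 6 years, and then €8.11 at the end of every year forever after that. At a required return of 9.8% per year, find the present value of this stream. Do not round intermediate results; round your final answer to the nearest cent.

€72.85

PV of 6-year annuity: €5.85 × [1 − (1+0.098)^−6] / 0.098 = 25.62830
Perpetuity value at year 6: €8.11 / 0.098 = 82.75510
PV of perpetuity: 82.75510 / (1+0.098)^6 = 47.22595
Total PV = 25.62830 + 47.22595 = 72.85425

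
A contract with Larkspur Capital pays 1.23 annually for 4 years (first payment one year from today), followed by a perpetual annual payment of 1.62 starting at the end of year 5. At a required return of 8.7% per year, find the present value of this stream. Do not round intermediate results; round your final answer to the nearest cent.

PV of 4-year annuity: 1.23 × [1 − (1+0.087)^−4] / 0.087 = 4.01124
Perpetuity value at year 4: 1.62 / 0.087 = 18.62069
PV of perpetuity: 18.62069 / (1+0.087)^4 = 13.33760
Total PV = 4.01124 + 13.33760 = 17.34883

17.35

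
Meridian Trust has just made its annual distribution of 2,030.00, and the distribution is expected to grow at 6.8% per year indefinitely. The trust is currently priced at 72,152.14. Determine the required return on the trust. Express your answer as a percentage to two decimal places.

9.80%

D₁ = 2,030.00 × 1.068 = 2,168.0400
P = D₁/(r − g) ⇒ r = D₁/P + g = 2,168.0400/72,152.14 + 0.068 = 0.030048 + 0.068 = 0.098048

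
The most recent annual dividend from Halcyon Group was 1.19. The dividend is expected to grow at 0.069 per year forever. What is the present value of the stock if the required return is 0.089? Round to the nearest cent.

63.61

D₁ = D₀ × (1 + g) = 1.19 × 1.069 = 1.2721
Growing perpetuity: P = D₁ / (r − g) = 1.2721 / (0.089 − 0.069) = 63.61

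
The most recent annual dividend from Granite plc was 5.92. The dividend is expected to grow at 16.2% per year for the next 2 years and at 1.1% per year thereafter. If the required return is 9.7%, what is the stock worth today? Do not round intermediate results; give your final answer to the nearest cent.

91.00

D_1 = 6.87904
D_2 = 7.99344
Terminal value at year 2: TV = D_2×(1+g_2)/(r−g_2) = 8.08137/0.086 = 93.96945
P_0 = D_1/(1+r)^1 + D_2/(1+r)^2 + TV/(1+r)^2
    = 6.27077 + 6.64233 + 78.08604 = 90.99915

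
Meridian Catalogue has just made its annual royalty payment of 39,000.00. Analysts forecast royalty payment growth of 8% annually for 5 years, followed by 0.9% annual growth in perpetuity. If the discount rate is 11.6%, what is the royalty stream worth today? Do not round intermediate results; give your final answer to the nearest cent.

D_1 = 42120.00000
D_2 = 45489.60000
D_3 = 49128.76800
D_4 = 53059.06944
D_5 = 57303.79500
Terminal value at year 5: TV = D_5×(1+g_2)/(r−g_2) = 57819.52915/0.107 = 540369.43131
P_0 = D_1/(1+r)^1 + D_2/(1+r)^2 + D_3/(1+r)^3 + D_4/(1+r)^4 + D_5/(1+r)^5 + TV/(1+r)^5
    = 37741.93548 + 36524.45369 + 35346.24551 + 34206.04404 + 33102.62327 + 312154.64370 = 489075.94570

489075.95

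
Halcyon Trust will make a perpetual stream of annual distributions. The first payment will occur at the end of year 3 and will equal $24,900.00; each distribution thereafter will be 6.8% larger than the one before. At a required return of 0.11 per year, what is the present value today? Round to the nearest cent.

Value at end of year 2: C₁ / (r − g) = $24,900.00 / (0.11 − 0.068) = $592,857.1429
Discount to today: PV = $592,857.1429 / (1 + 0.11)^2 = $592,857.1429 / 1.232100 = $481,176.16

$481176.16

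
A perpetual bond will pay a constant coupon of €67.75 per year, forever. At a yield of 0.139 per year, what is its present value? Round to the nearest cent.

Level perpetuity: PV = C / r = €67.75 / 0.139 = €487.41

€487.41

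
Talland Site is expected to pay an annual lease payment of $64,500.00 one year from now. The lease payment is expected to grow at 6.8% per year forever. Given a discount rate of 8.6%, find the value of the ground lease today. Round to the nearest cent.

$3583333.33

Growing perpetuity: P = D₁ / (r − g) = $64,500.0000 / (0.086 − 0.068) = $3,583,333.33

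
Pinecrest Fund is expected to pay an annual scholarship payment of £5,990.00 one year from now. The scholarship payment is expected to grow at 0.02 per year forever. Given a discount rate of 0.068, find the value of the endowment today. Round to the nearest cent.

£124791.67

Growing perpetuity: P = D₁ / (r − g) = £5,990.0000 / (0.068 − 0.02) = £124,791.67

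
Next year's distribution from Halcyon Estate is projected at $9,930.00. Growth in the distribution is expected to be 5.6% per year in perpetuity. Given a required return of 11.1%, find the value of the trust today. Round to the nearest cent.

$180545.45

Growing perpetuity: P = D₁ / (r − g) = $9,930.0000 / (0.111 − 0.056) = $180,545.45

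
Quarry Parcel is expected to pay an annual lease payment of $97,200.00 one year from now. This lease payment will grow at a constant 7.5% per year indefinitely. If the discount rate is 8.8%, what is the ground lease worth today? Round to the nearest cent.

Growing perpetuity: P = D₁ / (r − g) = $97,200.0000 / (0.088 − 0.075) = $7,476,923.08

$7476923.08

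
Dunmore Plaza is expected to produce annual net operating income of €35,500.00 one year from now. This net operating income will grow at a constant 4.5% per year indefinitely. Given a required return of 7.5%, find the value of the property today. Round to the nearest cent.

€1183333.33

Growing perpetuity: P = D₁ / (r − g) = €35,500.0000 / (0.075 − 0.045) = €1,183,333.33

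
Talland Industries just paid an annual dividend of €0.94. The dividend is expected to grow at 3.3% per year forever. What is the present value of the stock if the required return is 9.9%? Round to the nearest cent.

D₁ = D₀ × (1 + g) = €0.94 × 1.033 = €0.9710
Growing perpetuity: P = D₁ / (r − g) = €0.9710 / (0.099 − 0.033) = €14.71

€14.71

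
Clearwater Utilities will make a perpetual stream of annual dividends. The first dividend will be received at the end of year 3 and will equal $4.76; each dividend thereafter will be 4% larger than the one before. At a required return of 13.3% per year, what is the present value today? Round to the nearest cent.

$39.87

Value at end of year 2: C₁ / (r − g) = $4.76 / (0.133 − 0.04) = $51.1828
Discount to today: PV = $51.1828 / (1 + 0.133)^2 = $51.1828 / 1.283689 = $39.87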